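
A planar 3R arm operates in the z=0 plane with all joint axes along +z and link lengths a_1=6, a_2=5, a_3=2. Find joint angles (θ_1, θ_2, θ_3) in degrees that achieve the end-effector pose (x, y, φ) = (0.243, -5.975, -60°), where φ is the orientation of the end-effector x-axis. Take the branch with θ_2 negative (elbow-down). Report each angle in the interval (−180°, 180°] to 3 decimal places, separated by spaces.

wrist centre = target − a_3·(cos φ, sin φ) = (-0.7570, -4.2429)
cos θ_2 = (18.5757−6²−5²)/(2·6·5) = -0.7071; θ_2 = -134.9972° (elbow-down)
β = atan2(-4.2429,-0.7570) = -100.1159°; ψ = atan2(-3.5357,2.4646) = -55.1208°
θ_1 = β − ψ = -44.9951°
θ_3 = φ − θ_1 − θ_2 = 119.9923° (wrapped to (-180°,180°])

-44.995 -134.997 119.992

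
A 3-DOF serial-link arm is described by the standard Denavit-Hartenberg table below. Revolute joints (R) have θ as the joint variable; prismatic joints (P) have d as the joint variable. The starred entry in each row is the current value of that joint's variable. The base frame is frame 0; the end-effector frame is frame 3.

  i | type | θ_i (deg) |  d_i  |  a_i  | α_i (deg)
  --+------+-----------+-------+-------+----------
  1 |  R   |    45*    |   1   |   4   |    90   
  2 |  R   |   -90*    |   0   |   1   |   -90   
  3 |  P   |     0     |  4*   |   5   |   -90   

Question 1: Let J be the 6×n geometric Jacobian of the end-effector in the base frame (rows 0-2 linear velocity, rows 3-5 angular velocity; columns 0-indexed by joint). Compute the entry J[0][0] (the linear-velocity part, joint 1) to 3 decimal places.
axis z_0 = ẑ; lever o_n−o_0 = (5.6569,5.6569,-5.0000)
cross product → J_v[:, 0] = (-5.6569,5.6569,0.0000)
J_ω[:, 0] = z_0
entry J[0][0] = -5.6569

-5.657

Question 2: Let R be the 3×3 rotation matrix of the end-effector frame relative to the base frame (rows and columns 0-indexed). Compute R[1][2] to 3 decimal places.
0.707

End-effector z-axis (col 2 of R) = (-0.7071,0.7071,-0.0000)
R[1][2] = 0.7071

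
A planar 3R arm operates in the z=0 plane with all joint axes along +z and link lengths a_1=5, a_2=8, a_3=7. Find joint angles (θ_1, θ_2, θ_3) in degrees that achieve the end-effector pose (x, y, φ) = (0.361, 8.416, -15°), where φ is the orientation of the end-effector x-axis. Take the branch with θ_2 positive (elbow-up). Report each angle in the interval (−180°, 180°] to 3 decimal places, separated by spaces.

94.081 44.996 -154.076

wrist centre = target − a_3·(cos φ, sin φ) = (-6.4005, 10.2277)
cos θ_2 = (145.5727−5²−8²)/(2·5·8) = 0.7072; θ_2 = 44.9958° (elbow-up)
β = atan2(10.2277,-6.4005) = 122.0382°; ψ = atan2(5.6564,10.6573) = 27.9575°
θ_1 = β − ψ = 94.0807°
θ_3 = φ − θ_1 − θ_2 = -154.0765° (wrapped to (-180°,180°])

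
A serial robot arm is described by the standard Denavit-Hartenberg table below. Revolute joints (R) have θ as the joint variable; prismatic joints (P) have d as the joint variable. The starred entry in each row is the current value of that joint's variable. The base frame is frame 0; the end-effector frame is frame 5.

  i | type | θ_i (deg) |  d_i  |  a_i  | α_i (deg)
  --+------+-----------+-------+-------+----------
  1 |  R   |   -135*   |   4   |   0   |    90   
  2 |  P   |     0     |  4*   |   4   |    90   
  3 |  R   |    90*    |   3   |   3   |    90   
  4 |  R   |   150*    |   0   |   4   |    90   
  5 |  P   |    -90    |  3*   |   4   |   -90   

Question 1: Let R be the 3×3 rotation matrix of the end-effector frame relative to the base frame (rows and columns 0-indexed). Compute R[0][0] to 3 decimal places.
0.707

End-effector x-axis (col 0 of R) = (0.7071,0.7071,-0.0000)
R[0][0] = 0.7071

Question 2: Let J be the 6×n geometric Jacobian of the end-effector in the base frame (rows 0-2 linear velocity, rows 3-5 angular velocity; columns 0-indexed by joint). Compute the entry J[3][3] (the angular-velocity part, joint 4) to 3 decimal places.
axis z_3 = (-0.7071,-0.7071,-0.0000); lever o_n−o_3 = (4.2173,1.4396,-4.5981)
cross product → J_v[:, 3] = (3.2513,-3.2513,1.9641)
J_ω[:, 3] = z_3
entry J[3][3] = -0.7071

-0.707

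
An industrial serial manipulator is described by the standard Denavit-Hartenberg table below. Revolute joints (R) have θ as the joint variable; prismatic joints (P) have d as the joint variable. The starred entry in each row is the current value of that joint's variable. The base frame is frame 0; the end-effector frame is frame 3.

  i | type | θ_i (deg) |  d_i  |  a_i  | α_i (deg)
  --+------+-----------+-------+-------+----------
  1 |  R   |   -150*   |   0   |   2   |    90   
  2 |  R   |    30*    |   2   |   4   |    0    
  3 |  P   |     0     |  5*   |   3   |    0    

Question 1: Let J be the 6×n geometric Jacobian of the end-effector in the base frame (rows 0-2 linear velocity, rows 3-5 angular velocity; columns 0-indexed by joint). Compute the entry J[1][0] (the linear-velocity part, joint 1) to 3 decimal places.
-10.482

axis z_0 = ẑ; lever o_n−o_0 = (-10.4821,2.0311,3.5000)
cross product → J_v[:, 0] = (-2.0311,-10.4821,0.0000)
J_ω[:, 0] = z_0
entry J[1][0] = -10.4821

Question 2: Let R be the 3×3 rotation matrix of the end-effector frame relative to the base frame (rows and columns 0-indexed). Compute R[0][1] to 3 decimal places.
0.433

End-effector y-axis (col 1 of R) = (0.4330,0.2500,0.8660)
R[0][1] = 0.4330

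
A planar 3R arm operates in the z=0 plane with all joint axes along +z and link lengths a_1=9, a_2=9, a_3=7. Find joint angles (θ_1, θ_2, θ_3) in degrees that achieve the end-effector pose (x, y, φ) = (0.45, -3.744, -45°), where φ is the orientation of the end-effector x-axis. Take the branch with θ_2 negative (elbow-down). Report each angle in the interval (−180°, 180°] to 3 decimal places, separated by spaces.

-120.000 -150.002 -134.999

wrist centre = target − a_3·(cos φ, sin φ) = (-4.4997, 1.2057)
cos θ_2 = (21.7016−9²−9²)/(2·9·9) = -0.8660; θ_2 = -150.0016° (elbow-down)
β = atan2(1.2057,-4.4997) = 164.9995°; ψ = atan2(-4.4998,1.2056) = -75.0008°
θ_1 = β − ψ = 240.0003°
θ_3 = φ − θ_1 − θ_2 = -134.9987° (wrapped to (-180°,180°])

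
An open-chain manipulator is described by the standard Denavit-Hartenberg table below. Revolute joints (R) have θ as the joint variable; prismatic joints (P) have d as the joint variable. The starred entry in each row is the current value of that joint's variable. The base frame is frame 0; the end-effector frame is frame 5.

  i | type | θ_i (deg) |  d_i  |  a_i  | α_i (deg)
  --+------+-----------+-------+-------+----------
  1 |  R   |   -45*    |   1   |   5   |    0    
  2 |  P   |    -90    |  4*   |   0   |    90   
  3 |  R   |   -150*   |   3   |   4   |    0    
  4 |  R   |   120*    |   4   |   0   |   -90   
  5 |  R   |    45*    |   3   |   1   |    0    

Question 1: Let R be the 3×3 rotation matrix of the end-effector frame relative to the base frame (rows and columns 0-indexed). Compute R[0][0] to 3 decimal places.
End-effector x-axis (col 0 of R) = (0.0670,-0.9330,-0.3536)
R[0][0] = 0.0670

0.067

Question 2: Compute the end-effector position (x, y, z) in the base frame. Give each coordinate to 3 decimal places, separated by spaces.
0.042 1.870 5.245

after link 1: o_1 = (3.5355, -3.5355, 1.0000)
after link 2: o_2 = (3.5355, -3.5355, 5.0000)
after link 3: o_3 = (3.8637, 1.0353, 3.0000)
after link 4: o_4 = (1.0353, 3.8637, 3.0000)
after link 5: o_5 = (0.0416, 1.8700, 5.2445)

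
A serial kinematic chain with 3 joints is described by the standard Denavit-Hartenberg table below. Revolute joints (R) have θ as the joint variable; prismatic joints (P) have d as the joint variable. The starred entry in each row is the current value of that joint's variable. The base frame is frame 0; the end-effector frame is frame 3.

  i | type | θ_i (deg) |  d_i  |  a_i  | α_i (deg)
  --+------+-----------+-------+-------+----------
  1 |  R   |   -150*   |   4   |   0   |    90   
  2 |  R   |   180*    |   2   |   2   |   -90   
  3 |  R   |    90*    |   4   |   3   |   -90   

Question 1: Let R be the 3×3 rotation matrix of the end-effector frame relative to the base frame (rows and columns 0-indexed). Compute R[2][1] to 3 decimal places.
1.000

End-effector y-axis (col 1 of R) = (-0.0000,-0.0000,1.0000)
R[2][1] = 1.0000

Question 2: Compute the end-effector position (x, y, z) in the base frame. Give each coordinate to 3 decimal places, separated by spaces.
2.232 0.134 -0.000

after link 1: o_1 = (0.0000, 0.0000, 4.0000)
after link 2: o_2 = (0.7321, 2.7321, 4.0000)
after link 3: o_3 = (2.2321, 0.1340, -0.0000)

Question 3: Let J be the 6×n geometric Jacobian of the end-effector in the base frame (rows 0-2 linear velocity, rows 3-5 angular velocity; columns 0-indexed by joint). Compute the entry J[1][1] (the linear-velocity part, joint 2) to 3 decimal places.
axis z_1 = (-0.5000,0.8660,0.0000); lever o_n−o_1 = (2.2321,0.1340,-4.0000)
cross product → J_v[:, 1] = (-3.4641,-2.0000,-2.0000)
J_ω[:, 1] = z_1
entry J[1][1] = -2.0000

-2.000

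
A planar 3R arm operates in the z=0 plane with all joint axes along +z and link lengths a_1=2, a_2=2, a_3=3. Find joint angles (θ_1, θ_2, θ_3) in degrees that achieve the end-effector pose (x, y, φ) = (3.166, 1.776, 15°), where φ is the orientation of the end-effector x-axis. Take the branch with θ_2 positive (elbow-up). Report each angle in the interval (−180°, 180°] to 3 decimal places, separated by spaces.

-0.027 150.011 -134.984

wrist centre = target − a_3·(cos φ, sin φ) = (0.2682, 0.9995)
cos θ_2 = (1.0710−2²−2²)/(2·2·2) = -0.8661; θ_2 = 150.0110° (elbow-up)
β = atan2(0.9995,0.2682) = 74.9788°; ψ = atan2(0.9997,0.2678) = 75.0055°
θ_1 = β − ψ = -0.0267°
θ_3 = φ − θ_1 − θ_2 = -134.9843° (wrapped to (-180°,180°])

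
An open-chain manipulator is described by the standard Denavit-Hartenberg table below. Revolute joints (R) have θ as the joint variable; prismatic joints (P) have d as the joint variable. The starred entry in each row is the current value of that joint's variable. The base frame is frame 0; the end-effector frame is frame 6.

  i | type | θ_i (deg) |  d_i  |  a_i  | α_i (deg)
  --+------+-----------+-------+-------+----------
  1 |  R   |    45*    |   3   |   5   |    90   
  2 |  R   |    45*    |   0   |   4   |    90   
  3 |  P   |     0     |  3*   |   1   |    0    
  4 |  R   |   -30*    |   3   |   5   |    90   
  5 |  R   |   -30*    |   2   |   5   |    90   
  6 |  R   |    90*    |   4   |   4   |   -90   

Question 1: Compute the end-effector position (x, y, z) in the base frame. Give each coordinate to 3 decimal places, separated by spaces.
1.462 13.993 8.878

after link 1: o_1 = (3.5355, 3.5355, 3.0000)
after link 2: o_2 = (5.5355, 5.5355, 5.8284)
after link 3: o_3 = (7.5355, 7.5355, 4.4142)
after link 4: o_4 = (9.4328, 12.9684, 5.3548)
after link 5: o_5 = (6.8022, 15.8490, 9.0671)
after link 6: o_6 = (1.4617, 13.9933, 8.8776)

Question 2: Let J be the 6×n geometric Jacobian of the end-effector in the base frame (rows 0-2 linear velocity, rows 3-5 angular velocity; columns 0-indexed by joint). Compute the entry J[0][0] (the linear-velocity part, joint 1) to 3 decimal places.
-13.993

axis z_0 = ẑ; lever o_n−o_0 = (1.4617,13.9933,8.8776)
cross product → J_v[:, 0] = (-13.9933,1.4617,0.0000)
J_ω[:, 0] = z_0
entry J[0][0] = -13.9933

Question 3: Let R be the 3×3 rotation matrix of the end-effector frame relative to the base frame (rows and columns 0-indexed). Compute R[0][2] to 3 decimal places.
0.181

End-effector z-axis (col 2 of R) = (0.1812,-0.4312,-0.8839)
R[0][2] = 0.1812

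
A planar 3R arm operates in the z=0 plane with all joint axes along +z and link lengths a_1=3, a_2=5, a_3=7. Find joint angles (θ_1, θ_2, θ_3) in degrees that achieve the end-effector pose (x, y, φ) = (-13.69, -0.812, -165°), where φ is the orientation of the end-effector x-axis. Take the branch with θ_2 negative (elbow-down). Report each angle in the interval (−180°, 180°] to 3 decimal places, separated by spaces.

-150.003 -59.992 44.995

wrist centre = target − a_3·(cos φ, sin φ) = (-6.9285, 0.9997)
cos θ_2 = (49.0038−3²−5²)/(2·3·5) = 0.5001; θ_2 = -59.9915° (elbow-down)
β = atan2(0.9997,-6.9285) = 171.7893°; ψ = atan2(-4.3298,5.5006) = -38.2076°
θ_1 = β − ψ = 209.9969°
θ_3 = φ − θ_1 − θ_2 = 44.9946° (wrapped to (-180°,180°])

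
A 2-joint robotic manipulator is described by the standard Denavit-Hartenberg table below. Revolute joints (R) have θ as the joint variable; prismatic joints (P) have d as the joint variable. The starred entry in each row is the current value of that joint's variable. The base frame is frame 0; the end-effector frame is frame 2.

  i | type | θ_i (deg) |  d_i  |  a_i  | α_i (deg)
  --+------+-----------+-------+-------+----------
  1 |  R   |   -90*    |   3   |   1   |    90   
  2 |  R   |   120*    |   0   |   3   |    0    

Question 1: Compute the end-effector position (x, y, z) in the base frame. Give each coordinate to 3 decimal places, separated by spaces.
0.000 0.500 5.598

after link 1: o_1 = (0.0000, -1.0000, 3.0000)
after link 2: o_2 = (0.0000, 0.5000, 5.5981)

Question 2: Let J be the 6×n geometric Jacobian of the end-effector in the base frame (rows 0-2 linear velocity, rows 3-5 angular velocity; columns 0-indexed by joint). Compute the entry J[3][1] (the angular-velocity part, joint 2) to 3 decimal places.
axis z_1 = (-1.0000,-0.0000,0.0000); lever o_n−o_1 = (0.0000,1.5000,2.5981)
cross product → J_v[:, 1] = (-0.0000,2.5981,-1.5000)
J_ω[:, 1] = z_1
entry J[3][1] = -1.0000

-1.000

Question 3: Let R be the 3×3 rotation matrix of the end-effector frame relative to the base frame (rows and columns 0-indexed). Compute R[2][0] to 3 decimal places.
End-effector x-axis (col 0 of R) = (0.0000,0.5000,0.8660)
R[2][0] = 0.8660

0.866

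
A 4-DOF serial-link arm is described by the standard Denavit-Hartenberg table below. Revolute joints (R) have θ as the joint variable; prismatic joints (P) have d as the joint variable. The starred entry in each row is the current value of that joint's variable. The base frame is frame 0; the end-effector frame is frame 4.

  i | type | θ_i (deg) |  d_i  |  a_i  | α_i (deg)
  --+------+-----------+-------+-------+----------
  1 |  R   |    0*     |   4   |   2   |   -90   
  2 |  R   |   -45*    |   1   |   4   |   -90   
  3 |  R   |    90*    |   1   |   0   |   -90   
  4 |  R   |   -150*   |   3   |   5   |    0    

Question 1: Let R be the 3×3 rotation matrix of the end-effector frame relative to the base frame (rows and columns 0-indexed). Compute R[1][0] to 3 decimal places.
End-effector x-axis (col 0 of R) = (0.3536,0.8660,-0.3536)
R[1][0] = 0.8660

0.866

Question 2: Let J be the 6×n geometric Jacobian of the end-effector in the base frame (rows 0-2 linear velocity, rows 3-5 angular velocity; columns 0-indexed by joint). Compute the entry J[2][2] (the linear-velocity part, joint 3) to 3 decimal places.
3.062

axis z_2 = (0.7071,0.0000,-0.7071); lever o_n−o_2 = (0.3536,4.3301,-4.5962)
cross product → J_v[:, 2] = (3.0619,3.0000,3.0619)
J_ω[:, 2] = z_2
entry J[2][2] = 3.0619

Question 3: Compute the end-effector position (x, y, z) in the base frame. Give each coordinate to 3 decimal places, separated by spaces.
5.182 5.330 2.232

after link 1: o_1 = (2.0000, 0.0000, 4.0000)
after link 2: o_2 = (4.8284, 1.0000, 6.8284)
after link 3: o_3 = (5.5355, 1.0000, 6.1213)
after link 4: o_4 = (5.1820, 5.3301, 2.2322)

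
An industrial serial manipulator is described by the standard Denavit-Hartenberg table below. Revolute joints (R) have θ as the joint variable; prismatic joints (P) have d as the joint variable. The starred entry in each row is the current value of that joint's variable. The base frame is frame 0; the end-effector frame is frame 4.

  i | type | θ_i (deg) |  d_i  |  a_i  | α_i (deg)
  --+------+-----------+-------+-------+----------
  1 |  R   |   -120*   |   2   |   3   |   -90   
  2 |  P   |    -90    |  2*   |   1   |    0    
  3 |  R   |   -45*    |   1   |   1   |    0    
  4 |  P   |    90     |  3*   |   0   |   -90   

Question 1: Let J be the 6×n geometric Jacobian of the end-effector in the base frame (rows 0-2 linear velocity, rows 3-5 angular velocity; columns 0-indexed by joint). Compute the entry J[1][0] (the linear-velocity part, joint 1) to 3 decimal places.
axis z_0 = ẑ; lever o_n−o_0 = (4.0497,-4.9857,3.7071)
cross product → J_v[:, 0] = (4.9857,4.0497,-0.0000)
J_ω[:, 0] = z_0
entry J[1][0] = 4.0497

4.050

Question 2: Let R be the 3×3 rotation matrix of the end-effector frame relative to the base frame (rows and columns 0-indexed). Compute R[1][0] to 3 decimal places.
End-effector x-axis (col 0 of R) = (-0.3536,-0.6124,0.7071)
R[1][0] = -0.6124

-0.612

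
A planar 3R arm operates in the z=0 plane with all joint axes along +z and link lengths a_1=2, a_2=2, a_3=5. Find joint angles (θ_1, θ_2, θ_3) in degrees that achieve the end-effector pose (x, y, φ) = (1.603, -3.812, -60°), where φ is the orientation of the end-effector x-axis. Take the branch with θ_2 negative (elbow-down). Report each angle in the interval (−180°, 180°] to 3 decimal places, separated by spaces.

wrist centre = target − a_3·(cos φ, sin φ) = (-0.8970, 0.5181)
cos θ_2 = (1.0731−2²−2²)/(2·2·2) = -0.8659; θ_2 = -149.9818° (elbow-down)
β = atan2(0.5181,-0.8970) = 149.9883°; ψ = atan2(-1.0005,0.2683) = -74.9909°
θ_1 = β − ψ = 224.9792°
θ_3 = φ − θ_1 − θ_2 = -134.9974° (wrapped to (-180°,180°])

-135.021 -149.982 -134.997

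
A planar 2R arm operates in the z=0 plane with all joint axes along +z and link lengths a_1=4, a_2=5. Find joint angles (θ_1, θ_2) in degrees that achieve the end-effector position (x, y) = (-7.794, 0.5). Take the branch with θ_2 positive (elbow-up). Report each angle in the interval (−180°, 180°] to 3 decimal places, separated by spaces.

142.656 60.006

cos θ_2 = (60.9964−4²−5²)/(2·4·5) = 0.4999; θ_2 = 60.0059° (elbow-up)
β = atan2(0.5000,-7.7940) = 176.3294°; ψ = atan2(4.3304,6.4996) = 33.6739°
θ_1 = β − ψ = 142.6555°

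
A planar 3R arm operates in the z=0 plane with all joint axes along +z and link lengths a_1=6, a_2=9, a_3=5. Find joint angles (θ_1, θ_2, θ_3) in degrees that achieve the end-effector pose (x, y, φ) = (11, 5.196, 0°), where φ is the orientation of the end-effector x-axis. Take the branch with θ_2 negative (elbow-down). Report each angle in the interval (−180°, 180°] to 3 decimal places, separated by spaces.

120.000 -120.001 0.001

wrist centre = target − a_3·(cos φ, sin φ) = (6.0000, 5.1960)
cos θ_2 = (62.9984−6²−9²)/(2·6·9) = -0.5000; θ_2 = -120.0010° (elbow-down)
β = atan2(5.1960,6.0000) = 40.8926°; ψ = atan2(-7.7942,1.4999) = -79.1074°
θ_1 = β − ψ = 120.0000°
θ_3 = φ − θ_1 − θ_2 = 0.0010° (wrapped to (-180°,180°])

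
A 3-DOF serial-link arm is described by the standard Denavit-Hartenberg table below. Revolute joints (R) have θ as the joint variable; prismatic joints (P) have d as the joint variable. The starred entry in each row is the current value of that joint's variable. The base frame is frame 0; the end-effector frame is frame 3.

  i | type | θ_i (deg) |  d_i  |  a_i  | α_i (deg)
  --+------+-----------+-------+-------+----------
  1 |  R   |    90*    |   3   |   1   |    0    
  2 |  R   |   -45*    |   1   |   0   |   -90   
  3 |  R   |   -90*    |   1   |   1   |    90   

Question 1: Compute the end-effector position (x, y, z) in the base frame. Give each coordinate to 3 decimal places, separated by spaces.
after link 1: o_1 = (0.0000, 1.0000, 3.0000)
after link 2: o_2 = (0.0000, 1.0000, 4.0000)
after link 3: o_3 = (-0.7071, 1.7071, 5.0000)

-0.707 1.707 5.000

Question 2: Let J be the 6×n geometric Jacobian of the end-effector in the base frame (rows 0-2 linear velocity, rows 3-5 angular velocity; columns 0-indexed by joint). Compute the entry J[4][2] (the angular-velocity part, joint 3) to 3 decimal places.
0.707

axis z_2 = (-0.7071,0.7071,0.0000); lever o_n−o_2 = (-0.7071,0.7071,1.0000)
cross product → J_v[:, 2] = (0.7071,0.7071,0.0000)
J_ω[:, 2] = z_2
entry J[4][2] = 0.7071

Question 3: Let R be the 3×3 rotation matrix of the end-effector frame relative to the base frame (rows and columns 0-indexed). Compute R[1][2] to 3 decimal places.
-0.707

End-effector z-axis (col 2 of R) = (-0.7071,-0.7071,0.0000)
R[1][2] = -0.7071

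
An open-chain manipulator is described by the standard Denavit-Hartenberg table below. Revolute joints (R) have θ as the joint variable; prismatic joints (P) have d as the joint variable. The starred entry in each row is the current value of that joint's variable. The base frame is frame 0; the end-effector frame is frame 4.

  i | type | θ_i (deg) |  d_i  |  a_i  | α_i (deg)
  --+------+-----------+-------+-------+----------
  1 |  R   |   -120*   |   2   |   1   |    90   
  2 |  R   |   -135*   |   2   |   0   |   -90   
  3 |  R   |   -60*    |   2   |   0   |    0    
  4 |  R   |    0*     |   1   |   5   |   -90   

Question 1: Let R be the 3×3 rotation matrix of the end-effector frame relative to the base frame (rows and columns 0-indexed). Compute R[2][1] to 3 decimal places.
0.707

End-effector y-axis (col 1 of R) = (0.3536,0.6124,0.7071)
R[2][1] = 0.7071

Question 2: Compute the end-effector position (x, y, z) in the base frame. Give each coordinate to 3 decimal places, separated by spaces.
after link 1: o_1 = (-0.5000, -0.8660, 2.0000)
after link 2: o_2 = (-2.2321, 0.1340, 2.0000)
after link 3: o_3 = (-2.9392, -1.0908, 0.5858)
after link 4: o_4 = (-6.1588, 1.9929, -1.8891)

-6.159 1.993 -1.889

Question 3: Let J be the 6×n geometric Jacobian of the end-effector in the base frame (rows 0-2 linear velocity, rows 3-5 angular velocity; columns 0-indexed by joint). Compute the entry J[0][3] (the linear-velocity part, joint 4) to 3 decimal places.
3.696

axis z_3 = (-0.3536,-0.6124,-0.7071); lever o_n−o_3 = (-3.2197,3.0836,-2.4749)
cross product → J_v[:, 3] = (3.6960,1.4017,-3.0619)
J_ω[:, 3] = z_3
entry J[0][3] = 3.6960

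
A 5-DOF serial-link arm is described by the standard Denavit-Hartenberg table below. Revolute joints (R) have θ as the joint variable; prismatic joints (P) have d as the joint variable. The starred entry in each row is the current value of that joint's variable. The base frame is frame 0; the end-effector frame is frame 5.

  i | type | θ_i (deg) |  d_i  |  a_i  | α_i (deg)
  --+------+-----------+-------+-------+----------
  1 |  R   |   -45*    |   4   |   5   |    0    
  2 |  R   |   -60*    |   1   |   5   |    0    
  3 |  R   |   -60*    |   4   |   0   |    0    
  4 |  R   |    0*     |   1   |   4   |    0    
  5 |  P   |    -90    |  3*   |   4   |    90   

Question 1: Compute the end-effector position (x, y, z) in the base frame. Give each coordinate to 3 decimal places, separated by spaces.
after link 1: o_1 = (3.5355, -3.5355, 4.0000)
after link 2: o_2 = (2.2414, -8.3652, 5.0000)
after link 3: o_3 = (2.2414, -8.3652, 9.0000)
after link 4: o_4 = (-1.6223, -9.4004, 10.0000)
after link 5: o_5 = (-2.6575, -5.5367, 13.0000)

-2.658 -5.537 13.000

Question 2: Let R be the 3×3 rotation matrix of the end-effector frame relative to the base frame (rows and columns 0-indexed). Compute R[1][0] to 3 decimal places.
End-effector x-axis (col 0 of R) = (-0.2588,0.9659,0.0000)
R[1][0] = 0.9659

0.966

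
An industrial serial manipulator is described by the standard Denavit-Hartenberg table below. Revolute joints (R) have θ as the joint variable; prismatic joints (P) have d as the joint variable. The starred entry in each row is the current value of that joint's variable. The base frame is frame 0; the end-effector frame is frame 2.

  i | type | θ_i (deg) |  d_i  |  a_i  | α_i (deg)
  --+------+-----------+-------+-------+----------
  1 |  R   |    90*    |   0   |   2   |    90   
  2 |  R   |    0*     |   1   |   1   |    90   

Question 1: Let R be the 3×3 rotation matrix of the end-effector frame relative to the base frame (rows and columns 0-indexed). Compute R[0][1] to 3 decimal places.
End-effector y-axis (col 1 of R) = (1.0000,-0.0000,0.0000)
R[0][1] = 1.0000

1.000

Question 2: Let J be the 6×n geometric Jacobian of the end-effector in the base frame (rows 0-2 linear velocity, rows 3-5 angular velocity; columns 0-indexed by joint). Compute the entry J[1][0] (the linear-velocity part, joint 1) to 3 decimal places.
1.000

axis z_0 = ẑ; lever o_n−o_0 = (1.0000,3.0000,0.0000)
cross product → J_v[:, 0] = (-3.0000,1.0000,0.0000)
J_ω[:, 0] = z_0
entry J[1][0] = 1.0000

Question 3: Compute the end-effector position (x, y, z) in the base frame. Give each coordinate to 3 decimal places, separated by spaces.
after link 1: o_1 = (0.0000, 2.0000, 0.0000)
after link 2: o_2 = (1.0000, 3.0000, 0.0000)

1.000 3.000 0.000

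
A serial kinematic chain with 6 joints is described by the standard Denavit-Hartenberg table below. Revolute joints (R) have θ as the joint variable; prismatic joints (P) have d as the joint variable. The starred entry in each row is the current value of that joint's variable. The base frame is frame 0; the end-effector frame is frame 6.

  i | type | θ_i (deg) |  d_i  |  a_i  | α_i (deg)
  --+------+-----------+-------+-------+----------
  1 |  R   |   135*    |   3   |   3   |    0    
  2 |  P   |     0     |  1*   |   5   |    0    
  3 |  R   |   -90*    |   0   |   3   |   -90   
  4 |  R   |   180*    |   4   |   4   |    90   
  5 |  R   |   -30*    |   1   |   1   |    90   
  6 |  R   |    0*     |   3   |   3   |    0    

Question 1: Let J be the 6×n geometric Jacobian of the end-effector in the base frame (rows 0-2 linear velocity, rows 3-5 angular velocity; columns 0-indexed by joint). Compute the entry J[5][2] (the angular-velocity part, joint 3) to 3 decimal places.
axis z_2 = (0.0000,0.0000,1.0000); lever o_n−o_2 = (-1.6730,-2.5188,-1.0000)
cross product → J_v[:, 2] = (2.5188,-1.6730,0.0000)
J_ω[:, 2] = z_2
entry J[5][2] = 1.0000

1.000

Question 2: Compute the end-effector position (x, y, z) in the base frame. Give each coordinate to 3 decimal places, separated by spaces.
after link 1: o_1 = (-2.1213, 2.1213, 3.0000)
after link 2: o_2 = (-5.6569, 5.6569, 4.0000)
after link 3: o_3 = (-3.5355, 7.7782, 4.0000)
after link 4: o_4 = (-9.1924, 7.7782, 4.0000)
after link 5: o_5 = (-9.4512, 6.8122, 3.0000)
after link 6: o_6 = (-7.3299, 3.1380, 3.0000)

-7.330 3.138 3.000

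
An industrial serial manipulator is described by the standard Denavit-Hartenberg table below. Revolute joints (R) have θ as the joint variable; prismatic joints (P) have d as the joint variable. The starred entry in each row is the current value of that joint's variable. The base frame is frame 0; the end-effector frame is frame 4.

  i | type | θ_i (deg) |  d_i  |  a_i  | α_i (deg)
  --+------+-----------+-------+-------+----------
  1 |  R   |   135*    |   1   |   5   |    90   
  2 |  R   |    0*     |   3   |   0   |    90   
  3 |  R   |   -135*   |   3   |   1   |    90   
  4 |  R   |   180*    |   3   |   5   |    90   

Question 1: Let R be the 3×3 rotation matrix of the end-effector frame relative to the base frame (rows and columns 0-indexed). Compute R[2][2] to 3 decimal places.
End-effector z-axis (col 2 of R) = (0.0000,-0.0000,-1.0000)
R[2][2] = -1.0000

-1.000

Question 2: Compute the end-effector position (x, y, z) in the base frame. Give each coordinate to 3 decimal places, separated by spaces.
1.586 9.657 -2.000

after link 1: o_1 = (-3.5355, 3.5355, 1.0000)
after link 2: o_2 = (-1.4142, 5.6569, 1.0000)
after link 3: o_3 = (-1.4142, 4.6569, -2.0000)
after link 4: o_4 = (1.5858, 9.6569, -2.0000)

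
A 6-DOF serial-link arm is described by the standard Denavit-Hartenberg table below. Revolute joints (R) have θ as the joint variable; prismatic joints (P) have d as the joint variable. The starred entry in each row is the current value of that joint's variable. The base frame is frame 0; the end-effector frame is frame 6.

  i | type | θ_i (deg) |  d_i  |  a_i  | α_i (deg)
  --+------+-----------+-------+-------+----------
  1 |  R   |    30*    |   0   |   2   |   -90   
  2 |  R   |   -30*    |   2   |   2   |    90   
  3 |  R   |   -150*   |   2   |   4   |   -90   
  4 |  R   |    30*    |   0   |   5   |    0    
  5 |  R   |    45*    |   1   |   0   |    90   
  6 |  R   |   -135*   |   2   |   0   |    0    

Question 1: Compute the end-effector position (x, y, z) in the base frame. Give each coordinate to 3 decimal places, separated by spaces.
-1.067 -5.232 -3.178

after link 1: o_1 = (1.7321, 1.0000, 0.0000)
after link 2: o_2 = (2.2321, 3.5981, 1.0000)
after link 3: o_3 = (-0.2321, -0.1340, 1.0000)
after link 4: o_4 = (-0.8795, -3.0078, -3.0401)
after link 5: o_5 = (-0.0715, -3.5413, -2.7901)
after link 6: o_6 = (-1.0674, -5.2316, -3.1783)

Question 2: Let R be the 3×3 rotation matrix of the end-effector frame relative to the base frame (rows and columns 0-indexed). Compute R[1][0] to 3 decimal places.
End-effector x-axis (col 0 of R) = (-0.7940,0.3544,0.4940)
R[1][0] = 0.3544

0.354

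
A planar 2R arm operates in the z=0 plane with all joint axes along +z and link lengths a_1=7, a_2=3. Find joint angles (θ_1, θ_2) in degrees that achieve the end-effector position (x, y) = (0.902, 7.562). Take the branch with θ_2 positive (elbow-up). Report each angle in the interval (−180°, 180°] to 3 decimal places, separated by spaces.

cos θ_2 = (57.9974−7²−3²)/(2·7·3) = -0.0001; θ_2 = 90.0035° (elbow-up)
β = atan2(7.5620,0.9020) = 83.1979°; ψ = atan2(3.0000,6.9998) = 23.1991°
θ_1 = β − ψ = 59.9987°

59.999 90.003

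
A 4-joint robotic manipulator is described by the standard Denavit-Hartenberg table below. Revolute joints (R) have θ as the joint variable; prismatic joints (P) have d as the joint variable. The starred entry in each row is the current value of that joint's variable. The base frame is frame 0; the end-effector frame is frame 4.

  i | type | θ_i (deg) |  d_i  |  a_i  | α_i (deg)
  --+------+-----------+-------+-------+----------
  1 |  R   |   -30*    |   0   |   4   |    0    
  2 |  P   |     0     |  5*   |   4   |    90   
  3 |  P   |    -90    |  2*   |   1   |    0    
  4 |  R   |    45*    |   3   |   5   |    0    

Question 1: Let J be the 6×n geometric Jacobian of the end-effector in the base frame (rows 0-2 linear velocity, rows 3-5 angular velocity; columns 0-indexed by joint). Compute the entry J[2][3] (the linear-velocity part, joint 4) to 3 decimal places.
axis z_3 = (-0.5000,-0.8660,0.0000); lever o_n−o_3 = (1.5619,-4.3658,-3.5355)
cross product → J_v[:, 3] = (3.0619,-1.7678,3.5355)
J_ω[:, 3] = z_3
entry J[2][3] = 3.5355

3.536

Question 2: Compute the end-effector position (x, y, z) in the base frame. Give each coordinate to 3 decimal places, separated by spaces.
after link 1: o_1 = (3.4641, -2.0000, 0.0000)
after link 2: o_2 = (6.9282, -4.0000, 5.0000)
after link 3: o_3 = (5.9282, -5.7321, 4.0000)
after link 4: o_4 = (7.4901, -10.0979, 0.4645)

7.490 -10.098 0.464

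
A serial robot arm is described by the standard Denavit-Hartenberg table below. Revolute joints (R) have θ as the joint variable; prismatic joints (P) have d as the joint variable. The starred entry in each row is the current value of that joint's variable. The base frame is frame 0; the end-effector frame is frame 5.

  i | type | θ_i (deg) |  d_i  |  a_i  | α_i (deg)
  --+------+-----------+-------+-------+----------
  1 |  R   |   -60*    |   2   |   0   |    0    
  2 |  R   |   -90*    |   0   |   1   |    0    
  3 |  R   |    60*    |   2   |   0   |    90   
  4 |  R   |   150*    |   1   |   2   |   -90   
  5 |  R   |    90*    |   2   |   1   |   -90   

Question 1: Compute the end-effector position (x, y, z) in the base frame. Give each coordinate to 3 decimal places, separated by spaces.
after link 1: o_1 = (0.0000, 0.0000, 2.0000)
after link 2: o_2 = (-0.8660, -0.5000, 2.0000)
after link 3: o_3 = (-0.8660, -0.5000, 4.0000)
after link 4: o_4 = (-1.8660, 1.2321, 5.0000)
after link 5: o_5 = (-0.8660, 2.2321, 3.2679)

-0.866 2.232 3.268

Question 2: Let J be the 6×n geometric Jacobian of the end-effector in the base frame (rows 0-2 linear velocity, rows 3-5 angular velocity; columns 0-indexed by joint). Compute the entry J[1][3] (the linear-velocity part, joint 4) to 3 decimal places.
-0.732

axis z_3 = (-1.0000,0.0000,0.0000); lever o_n−o_3 = (-0.0000,2.7321,-0.7321)
cross product → J_v[:, 3] = (-0.0000,-0.7321,-2.7321)
J_ω[:, 3] = z_3
entry J[1][3] = -0.7321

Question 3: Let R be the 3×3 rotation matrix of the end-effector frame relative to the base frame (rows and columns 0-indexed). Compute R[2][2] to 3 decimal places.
-0.500

End-effector z-axis (col 2 of R) = (0.0000,-0.8660,-0.5000)
R[2][2] = -0.5000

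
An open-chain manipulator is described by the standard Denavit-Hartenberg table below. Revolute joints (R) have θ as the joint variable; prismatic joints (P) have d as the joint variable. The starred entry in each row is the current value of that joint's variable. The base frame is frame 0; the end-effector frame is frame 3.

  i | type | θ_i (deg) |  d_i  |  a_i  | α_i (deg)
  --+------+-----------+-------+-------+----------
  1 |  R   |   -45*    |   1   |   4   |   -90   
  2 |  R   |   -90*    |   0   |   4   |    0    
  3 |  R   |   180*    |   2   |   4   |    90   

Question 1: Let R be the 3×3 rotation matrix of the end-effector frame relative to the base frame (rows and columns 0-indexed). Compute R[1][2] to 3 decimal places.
End-effector z-axis (col 2 of R) = (0.7071,-0.7071,0.0000)
R[1][2] = -0.7071

-0.707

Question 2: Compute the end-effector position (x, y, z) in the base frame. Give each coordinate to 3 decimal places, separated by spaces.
4.243 -1.414 1.000

after link 1: o_1 = (2.8284, -2.8284, 1.0000)
after link 2: o_2 = (2.8284, -2.8284, 5.0000)
after link 3: o_3 = (4.2426, -1.4142, 1.0000)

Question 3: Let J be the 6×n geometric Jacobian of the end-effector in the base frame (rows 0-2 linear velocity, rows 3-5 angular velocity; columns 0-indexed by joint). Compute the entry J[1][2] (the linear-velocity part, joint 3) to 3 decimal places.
2.828

axis z_2 = (0.7071,0.7071,0.0000); lever o_n−o_2 = (1.4142,1.4142,-4.0000)
cross product → J_v[:, 2] = (-2.8284,2.8284,-0.0000)
J_ω[:, 2] = z_2
entry J[1][2] = 2.8284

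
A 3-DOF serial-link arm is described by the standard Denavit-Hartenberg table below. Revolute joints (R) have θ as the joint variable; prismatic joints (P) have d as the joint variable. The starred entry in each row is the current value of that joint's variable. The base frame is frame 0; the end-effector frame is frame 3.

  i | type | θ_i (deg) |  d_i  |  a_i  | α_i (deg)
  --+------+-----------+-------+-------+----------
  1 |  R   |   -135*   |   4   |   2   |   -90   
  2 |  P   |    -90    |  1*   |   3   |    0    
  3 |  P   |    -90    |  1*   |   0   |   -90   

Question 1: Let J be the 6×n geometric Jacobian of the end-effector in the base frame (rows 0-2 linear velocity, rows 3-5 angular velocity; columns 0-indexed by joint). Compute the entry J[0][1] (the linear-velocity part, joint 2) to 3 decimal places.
prismatic axis z_1 = (0.7071,-0.7071,0.0000)
J_v[:, 1] = z_1; J_ω[:, 1] = (0,0,0)
entry J[0][1] = 0.7071

0.707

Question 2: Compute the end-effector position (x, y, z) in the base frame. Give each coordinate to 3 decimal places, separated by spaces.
after link 1: o_1 = (-1.4142, -1.4142, 4.0000)
after link 2: o_2 = (-0.7071, -2.1213, 7.0000)
after link 3: o_3 = (0.0000, -2.8284, 7.0000)

0.000 -2.828 7.000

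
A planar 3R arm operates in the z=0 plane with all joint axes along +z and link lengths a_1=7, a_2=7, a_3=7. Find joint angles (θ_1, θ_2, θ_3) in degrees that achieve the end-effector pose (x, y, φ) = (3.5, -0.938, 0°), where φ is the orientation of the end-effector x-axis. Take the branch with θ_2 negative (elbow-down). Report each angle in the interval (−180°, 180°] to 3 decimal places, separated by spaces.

-89.997 -150.000 -120.003

wrist centre = target − a_3·(cos φ, sin φ) = (-3.5000, -0.9380)
cos θ_2 = (13.1298−7²−7²)/(2·7·7) = -0.8660; θ_2 = -149.9996° (elbow-down)
β = atan2(-0.9380,-3.5000) = -164.9973°; ψ = atan2(-3.5000,0.9378) = -74.9998°
θ_1 = β − ψ = -89.9975°
θ_3 = φ − θ_1 − θ_2 = -120.0029° (wrapped to (-180°,180°])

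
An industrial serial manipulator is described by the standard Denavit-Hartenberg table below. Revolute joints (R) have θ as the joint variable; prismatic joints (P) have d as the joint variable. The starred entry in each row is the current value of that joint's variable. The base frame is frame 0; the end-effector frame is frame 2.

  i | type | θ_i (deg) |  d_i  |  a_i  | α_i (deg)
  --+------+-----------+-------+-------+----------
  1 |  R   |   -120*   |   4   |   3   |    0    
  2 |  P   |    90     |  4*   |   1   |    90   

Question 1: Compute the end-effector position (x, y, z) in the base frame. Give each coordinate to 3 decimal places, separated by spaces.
after link 1: o_1 = (-1.5000, -2.5981, 4.0000)
after link 2: o_2 = (-0.6340, -3.0981, 8.0000)

-0.634 -3.098 8.000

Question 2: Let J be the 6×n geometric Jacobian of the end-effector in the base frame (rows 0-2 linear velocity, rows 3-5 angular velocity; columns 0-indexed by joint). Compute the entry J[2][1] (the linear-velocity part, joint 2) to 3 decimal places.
prismatic axis z_1 = (0.0000,0.0000,1.0000)
J_v[:, 1] = z_1; J_ω[:, 1] = (0,0,0)
entry J[2][1] = 1.0000

1.000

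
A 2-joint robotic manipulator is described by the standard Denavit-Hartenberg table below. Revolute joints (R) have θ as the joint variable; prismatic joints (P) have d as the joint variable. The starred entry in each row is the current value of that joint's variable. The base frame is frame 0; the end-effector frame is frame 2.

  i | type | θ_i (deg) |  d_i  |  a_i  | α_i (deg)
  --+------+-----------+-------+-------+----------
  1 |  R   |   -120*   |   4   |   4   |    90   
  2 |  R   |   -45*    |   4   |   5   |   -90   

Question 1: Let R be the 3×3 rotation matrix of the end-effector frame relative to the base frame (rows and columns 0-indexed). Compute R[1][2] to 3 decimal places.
-0.612

End-effector z-axis (col 2 of R) = (-0.3536,-0.6124,0.7071)
R[1][2] = -0.6124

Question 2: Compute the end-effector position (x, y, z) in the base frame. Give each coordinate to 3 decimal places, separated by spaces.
after link 1: o_1 = (-2.0000, -3.4641, 4.0000)
after link 2: o_2 = (-7.2319, -4.5260, 0.4645)

-7.232 -4.526 0.464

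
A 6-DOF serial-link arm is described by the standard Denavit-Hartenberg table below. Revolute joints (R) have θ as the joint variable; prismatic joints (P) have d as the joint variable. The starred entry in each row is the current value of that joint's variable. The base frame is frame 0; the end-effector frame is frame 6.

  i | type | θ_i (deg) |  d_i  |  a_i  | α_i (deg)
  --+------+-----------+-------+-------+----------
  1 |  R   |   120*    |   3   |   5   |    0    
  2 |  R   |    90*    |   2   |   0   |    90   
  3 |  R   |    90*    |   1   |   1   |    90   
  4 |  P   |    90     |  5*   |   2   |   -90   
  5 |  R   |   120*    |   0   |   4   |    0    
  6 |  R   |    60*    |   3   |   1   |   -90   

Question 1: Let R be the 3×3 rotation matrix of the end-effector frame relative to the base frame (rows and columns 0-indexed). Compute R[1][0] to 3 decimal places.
-0.866

End-effector x-axis (col 0 of R) = (0.5000,-0.8660,-0.0000)
R[1][0] = -0.8660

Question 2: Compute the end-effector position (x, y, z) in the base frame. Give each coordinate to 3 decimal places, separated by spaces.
-3.830 3.562 3.000

after link 1: o_1 = (-2.5000, 4.3301, 3.0000)
after link 2: o_2 = (-2.5000, 4.3301, 5.0000)
after link 3: o_3 = (-3.0000, 5.1962, 6.0000)
after link 4: o_4 = (-8.3301, 4.4282, 6.0000)
after link 5: o_5 = (-4.3301, 4.4282, 6.0000)
after link 6: o_6 = (-3.8301, 3.5622, 3.0000)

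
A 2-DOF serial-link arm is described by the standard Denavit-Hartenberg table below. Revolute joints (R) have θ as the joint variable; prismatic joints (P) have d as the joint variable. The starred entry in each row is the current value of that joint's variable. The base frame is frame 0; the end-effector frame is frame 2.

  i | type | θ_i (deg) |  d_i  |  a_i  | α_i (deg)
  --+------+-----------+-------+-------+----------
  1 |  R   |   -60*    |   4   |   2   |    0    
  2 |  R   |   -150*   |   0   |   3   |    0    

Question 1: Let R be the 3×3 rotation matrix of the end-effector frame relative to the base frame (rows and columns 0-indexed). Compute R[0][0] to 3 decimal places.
End-effector x-axis (col 0 of R) = (-0.8660,0.5000,0.0000)
R[0][0] = -0.8660

-0.866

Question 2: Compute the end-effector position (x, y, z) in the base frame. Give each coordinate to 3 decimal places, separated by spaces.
-1.598 -0.232 4.000

after link 1: o_1 = (1.0000, -1.7321, 4.0000)
after link 2: o_2 = (-1.5981, -0.2321, 4.0000)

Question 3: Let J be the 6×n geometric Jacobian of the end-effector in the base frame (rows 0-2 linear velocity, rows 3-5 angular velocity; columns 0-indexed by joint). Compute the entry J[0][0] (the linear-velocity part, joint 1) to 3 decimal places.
0.232

axis z_0 = ẑ; lever o_n−o_0 = (-1.5981,-0.2321,4.0000)
cross product → J_v[:, 0] = (0.2321,-1.5981,0.0000)
J_ω[:, 0] = z_0
entry J[0][0] = 0.2321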